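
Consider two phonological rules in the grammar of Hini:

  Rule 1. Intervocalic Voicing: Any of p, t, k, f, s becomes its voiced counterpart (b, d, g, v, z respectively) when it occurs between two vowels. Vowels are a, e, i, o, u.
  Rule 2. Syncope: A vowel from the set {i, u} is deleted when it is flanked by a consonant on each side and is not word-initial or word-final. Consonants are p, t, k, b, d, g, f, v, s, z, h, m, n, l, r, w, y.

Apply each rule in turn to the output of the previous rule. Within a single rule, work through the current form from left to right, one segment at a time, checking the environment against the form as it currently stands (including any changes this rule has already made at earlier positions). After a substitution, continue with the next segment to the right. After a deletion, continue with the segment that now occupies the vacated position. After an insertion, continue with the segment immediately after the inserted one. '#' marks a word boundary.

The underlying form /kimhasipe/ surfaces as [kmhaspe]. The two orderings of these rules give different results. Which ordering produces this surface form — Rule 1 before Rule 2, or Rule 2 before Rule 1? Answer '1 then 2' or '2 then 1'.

2 then 1

Order 1 then 2:
  1 Intervocalic Voicing: [kimhasipe] → [kimhazibe]
  2 Syncope: [kimhazibe] → [kmhazbe]
  result: [kmhazbe]
Order 2 then 1:
  2 Syncope: [kimhasipe] → [kmhaspe]
  1 Intervocalic Voicing: no change — [kmhaspe]
  result: [kmhaspe]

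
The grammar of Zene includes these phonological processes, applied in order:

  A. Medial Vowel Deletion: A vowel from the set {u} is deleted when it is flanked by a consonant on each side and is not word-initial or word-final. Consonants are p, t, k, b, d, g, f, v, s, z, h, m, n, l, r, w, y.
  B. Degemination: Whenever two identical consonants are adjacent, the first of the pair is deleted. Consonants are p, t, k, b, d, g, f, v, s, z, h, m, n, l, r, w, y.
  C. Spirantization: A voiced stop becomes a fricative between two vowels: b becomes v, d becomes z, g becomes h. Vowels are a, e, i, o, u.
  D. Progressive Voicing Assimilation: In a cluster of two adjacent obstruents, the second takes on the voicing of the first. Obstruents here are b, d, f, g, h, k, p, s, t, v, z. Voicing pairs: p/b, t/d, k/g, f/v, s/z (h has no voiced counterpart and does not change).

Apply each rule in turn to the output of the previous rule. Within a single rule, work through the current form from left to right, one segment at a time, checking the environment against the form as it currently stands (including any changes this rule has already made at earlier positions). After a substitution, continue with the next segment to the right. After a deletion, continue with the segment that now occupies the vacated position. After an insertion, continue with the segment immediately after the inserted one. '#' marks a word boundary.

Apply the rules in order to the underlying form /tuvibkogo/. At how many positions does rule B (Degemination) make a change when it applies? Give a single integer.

A Medial Vowel Deletion: [tuvibkogo] → [tvibkogo]
B Degemination: no change — [tvibkogo]
C Spirantization: [tvibkogo] → [tvibkoho]
D Progressive Voicing Assimilation: [tvibkoho] → [tfibgoho]
Rule B changed 0 position(s).

0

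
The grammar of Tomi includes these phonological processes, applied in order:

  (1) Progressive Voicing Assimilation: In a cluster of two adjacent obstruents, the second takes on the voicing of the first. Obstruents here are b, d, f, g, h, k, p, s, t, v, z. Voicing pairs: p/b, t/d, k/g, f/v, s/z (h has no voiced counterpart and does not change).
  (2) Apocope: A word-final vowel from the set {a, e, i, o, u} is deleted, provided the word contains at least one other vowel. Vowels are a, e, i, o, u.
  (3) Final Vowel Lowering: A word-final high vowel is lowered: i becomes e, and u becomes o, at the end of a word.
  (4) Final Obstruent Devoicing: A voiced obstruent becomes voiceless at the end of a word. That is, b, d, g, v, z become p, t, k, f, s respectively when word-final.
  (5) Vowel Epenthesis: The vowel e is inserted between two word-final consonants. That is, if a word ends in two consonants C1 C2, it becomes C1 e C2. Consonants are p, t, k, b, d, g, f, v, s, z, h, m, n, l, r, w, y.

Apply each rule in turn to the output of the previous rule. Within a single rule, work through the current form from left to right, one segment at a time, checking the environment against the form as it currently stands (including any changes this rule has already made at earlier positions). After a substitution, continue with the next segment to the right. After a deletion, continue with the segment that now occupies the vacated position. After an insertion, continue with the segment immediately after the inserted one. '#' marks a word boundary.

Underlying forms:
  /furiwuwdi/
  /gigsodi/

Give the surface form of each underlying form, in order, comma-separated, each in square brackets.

[furiwuwet], [gigzot]

/furiwuwdi/:
  (1) Progressive Voicing Assimilation: no change — [furiwuwdi]
  (2) Apocope: [furiwuwdi] → [furiwuwd]
  (3) Final Vowel Lowering: no change — [furiwuwd]
  (4) Final Obstruent Devoicing: [furiwuwd] → [furiwuwt]
  (5) Vowel Epenthesis: [furiwuwt] → [furiwuwet]
/gigsodi/:
  (1) Progressive Voicing Assimilation: [gigsodi] → [gigzodi]
  (2) Apocope: [gigzodi] → [gigzod]
  (3) Final Vowel Lowering: no change — [gigzod]
  (4) Final Obstruent Devoicing: [gigzod] → [gigzot]
  (5) Vowel Epenthesis: no change — [gigzot]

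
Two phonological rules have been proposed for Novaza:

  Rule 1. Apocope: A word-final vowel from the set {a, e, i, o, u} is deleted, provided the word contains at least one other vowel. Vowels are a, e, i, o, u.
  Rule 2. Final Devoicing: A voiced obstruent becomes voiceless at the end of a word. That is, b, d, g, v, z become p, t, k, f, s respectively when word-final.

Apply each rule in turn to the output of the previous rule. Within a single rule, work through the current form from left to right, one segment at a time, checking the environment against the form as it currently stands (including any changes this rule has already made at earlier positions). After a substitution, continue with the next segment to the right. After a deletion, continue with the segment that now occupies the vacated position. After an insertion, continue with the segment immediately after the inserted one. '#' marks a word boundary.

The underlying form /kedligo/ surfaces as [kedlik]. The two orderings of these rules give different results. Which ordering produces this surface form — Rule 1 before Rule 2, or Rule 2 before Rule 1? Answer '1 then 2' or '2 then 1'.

Order 1 then 2:
  1 Apocope: [kedligo] → [kedlig]
  2 Final Devoicing: [kedlig] → [kedlik]
  result: [kedlik]
Order 2 then 1:
  2 Final Devoicing: no change — [kedligo]
  1 Apocope: [kedligo] → [kedlig]
  result: [kedlig]

1 then 2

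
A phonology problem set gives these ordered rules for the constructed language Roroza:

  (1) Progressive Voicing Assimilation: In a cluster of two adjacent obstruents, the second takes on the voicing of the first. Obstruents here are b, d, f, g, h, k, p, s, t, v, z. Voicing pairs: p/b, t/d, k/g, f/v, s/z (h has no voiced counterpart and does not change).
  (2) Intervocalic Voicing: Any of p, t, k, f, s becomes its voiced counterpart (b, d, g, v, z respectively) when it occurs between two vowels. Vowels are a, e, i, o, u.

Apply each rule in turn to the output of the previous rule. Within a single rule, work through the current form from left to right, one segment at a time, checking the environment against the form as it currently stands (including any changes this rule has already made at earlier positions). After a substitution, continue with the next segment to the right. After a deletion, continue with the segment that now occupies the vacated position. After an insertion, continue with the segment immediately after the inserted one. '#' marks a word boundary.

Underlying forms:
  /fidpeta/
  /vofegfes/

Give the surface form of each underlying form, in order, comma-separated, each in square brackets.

[fidbeda], [vovegves]

/fidpeta/:
  (1) Progressive Voicing Assimilation: [fidpeta] → [fidbeta]
  (2) Intervocalic Voicing: [fidbeta] → [fidbeda]
/vofegfes/:
  (1) Progressive Voicing Assimilation: [vofegfes] → [vofegves]
  (2) Intervocalic Voicing: [vofegves] → [vovegves]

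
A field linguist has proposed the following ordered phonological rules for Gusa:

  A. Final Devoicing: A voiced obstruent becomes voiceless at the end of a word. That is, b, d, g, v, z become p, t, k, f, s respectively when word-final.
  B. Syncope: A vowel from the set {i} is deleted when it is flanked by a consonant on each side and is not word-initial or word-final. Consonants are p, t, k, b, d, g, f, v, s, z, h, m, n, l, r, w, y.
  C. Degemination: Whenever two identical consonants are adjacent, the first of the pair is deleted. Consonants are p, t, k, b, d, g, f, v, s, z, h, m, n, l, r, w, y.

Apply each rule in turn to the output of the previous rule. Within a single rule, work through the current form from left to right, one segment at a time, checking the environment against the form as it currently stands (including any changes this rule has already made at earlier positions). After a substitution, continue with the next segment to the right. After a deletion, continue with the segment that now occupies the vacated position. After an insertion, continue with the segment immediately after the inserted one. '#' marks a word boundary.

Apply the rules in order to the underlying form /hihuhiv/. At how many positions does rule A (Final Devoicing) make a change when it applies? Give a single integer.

A Final Devoicing: [hihuhiv] → [hihuhif]
B Syncope: [hihuhif] → [hhuhf]
C Degemination: [hhuhf] → [huhf]
Rule A changed 1 position(s).

1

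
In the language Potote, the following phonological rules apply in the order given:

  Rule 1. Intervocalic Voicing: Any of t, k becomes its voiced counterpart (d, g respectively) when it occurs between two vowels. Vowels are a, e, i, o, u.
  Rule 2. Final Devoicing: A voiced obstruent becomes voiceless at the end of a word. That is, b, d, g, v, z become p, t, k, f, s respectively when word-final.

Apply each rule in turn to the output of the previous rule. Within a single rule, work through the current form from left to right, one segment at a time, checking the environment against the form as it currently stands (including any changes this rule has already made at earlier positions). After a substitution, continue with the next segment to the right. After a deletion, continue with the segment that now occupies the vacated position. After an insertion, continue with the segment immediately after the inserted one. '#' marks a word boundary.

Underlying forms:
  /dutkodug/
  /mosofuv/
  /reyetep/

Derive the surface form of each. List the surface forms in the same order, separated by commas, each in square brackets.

/dutkodug/:
  Rule 1 Intervocalic Voicing: no change — [dutkodug]
  Rule 2 Final Devoicing: [dutkodug] → [dutkoduk]
/mosofuv/:
  Rule 1 Intervocalic Voicing: no change — [mosofuv]
  Rule 2 Final Devoicing: [mosofuv] → [mosofuf]
/reyetep/:
  Rule 1 Intervocalic Voicing: [reyetep] → [reyedep]
  Rule 2 Final Devoicing: no change — [reyedep]

[dutkoduk], [mosofuf], [reyedep]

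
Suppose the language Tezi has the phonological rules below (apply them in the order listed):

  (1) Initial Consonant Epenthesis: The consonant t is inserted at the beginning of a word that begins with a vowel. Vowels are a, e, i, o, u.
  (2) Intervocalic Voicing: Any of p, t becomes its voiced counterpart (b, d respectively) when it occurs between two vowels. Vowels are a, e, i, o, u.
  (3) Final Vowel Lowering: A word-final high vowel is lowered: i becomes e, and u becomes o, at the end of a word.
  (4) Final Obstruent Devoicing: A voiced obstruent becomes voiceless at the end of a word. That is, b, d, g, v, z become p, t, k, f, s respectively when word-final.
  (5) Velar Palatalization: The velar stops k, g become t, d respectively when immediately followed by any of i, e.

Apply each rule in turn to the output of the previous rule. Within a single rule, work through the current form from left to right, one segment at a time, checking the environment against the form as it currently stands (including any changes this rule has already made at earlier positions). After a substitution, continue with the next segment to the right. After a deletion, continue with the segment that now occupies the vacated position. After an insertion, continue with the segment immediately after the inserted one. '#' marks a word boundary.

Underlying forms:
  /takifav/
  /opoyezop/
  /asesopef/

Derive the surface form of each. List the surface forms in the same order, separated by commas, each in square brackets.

[tatifaf], [toboyezop], [tasesobef]

/takifav/:
  (1) Initial Consonant Epenthesis: no change — [takifav]
  (2) Intervocalic Voicing: no change — [takifav]
  (3) Final Vowel Lowering: no change — [takifav]
  (4) Final Obstruent Devoicing: [takifav] → [takifaf]
  (5) Velar Palatalization: [takifaf] → [tatifaf]
/opoyezop/:
  (1) Initial Consonant Epenthesis: [opoyezop] → [topoyezop]
  (2) Intervocalic Voicing: [topoyezop] → [toboyezop]
  (3) Final Vowel Lowering: no change — [toboyezop]
  (4) Final Obstruent Devoicing: no change — [toboyezop]
  (5) Velar Palatalization: no change — [toboyezop]
/asesopef/:
  (1) Initial Consonant Epenthesis: [asesopef] → [tasesopef]
  (2) Intervocalic Voicing: [tasesopef] → [tasesobef]
  (3) Final Vowel Lowering: no change — [tasesobef]
  (4) Final Obstruent Devoicing: no change — [tasesobef]
  (5) Velar Palatalization: no change — [tasesobef]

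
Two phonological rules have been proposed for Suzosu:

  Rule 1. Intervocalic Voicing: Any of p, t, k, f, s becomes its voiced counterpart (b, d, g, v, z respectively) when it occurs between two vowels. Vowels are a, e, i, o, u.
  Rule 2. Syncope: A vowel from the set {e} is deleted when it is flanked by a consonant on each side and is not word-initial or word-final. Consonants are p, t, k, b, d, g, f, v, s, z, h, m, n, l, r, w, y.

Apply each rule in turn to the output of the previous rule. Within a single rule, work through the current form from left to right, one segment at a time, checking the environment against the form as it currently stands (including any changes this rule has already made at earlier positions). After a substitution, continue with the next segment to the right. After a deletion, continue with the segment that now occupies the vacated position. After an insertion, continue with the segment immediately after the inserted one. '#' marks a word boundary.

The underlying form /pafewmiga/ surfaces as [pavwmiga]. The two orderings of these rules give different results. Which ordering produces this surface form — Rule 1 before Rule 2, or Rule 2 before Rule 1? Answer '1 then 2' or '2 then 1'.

1 then 2

Order 1 then 2:
  1 Intervocalic Voicing: [pafewmiga] → [pavewmiga]
  2 Syncope: [pavewmiga] → [pavwmiga]
  result: [pavwmiga]
Order 2 then 1:
  2 Syncope: [pafewmiga] → [pafwmiga]
  1 Intervocalic Voicing: no change — [pafwmiga]
  result: [pafwmiga]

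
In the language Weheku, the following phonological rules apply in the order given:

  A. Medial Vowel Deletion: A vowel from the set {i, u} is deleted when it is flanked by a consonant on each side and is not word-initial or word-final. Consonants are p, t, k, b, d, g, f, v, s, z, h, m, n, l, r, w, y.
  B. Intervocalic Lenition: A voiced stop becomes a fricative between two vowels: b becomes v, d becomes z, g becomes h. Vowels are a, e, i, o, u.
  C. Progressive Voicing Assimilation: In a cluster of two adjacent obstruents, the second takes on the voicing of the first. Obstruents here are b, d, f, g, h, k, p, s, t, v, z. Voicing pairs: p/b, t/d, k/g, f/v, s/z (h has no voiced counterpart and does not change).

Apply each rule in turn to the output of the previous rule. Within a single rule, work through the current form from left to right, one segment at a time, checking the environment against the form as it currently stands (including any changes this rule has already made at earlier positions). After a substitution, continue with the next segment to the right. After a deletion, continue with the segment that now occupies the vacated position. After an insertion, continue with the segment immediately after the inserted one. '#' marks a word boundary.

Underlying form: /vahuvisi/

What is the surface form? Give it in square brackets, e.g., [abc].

A Medial Vowel Deletion: [vahuvisi] → [vahvsi]
B Intervocalic Lenition: no change — [vahvsi]
C Progressive Voicing Assimilation: [vahvsi] → [vahfsi]

[vahfsi]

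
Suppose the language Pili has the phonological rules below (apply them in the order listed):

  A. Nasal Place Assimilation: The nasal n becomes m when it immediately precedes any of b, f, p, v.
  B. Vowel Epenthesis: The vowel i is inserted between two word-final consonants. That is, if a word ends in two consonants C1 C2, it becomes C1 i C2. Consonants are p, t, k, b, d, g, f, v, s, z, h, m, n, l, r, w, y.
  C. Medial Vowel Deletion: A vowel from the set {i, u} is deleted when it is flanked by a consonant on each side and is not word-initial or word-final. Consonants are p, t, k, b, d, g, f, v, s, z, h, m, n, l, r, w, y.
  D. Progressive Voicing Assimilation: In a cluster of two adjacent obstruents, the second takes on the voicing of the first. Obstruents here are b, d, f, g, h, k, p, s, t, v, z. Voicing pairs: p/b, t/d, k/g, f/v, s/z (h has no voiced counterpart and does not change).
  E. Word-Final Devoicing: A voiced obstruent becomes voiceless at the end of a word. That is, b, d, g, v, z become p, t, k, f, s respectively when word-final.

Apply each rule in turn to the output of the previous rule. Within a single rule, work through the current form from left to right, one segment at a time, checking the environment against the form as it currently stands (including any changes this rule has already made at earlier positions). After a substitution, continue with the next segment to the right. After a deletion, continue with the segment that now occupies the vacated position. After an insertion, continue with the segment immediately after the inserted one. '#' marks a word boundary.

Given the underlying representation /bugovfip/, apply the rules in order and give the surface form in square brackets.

[bgovvp]

A Nasal Place Assimilation: no change — [bugovfip]
B Vowel Epenthesis: no change — [bugovfip]
C Medial Vowel Deletion: [bugovfip] → [bgovfp]
D Progressive Voicing Assimilation: [bgovfp] → [bgovvb]
E Word-Final Devoicing: [bgovvb] → [bgovvp]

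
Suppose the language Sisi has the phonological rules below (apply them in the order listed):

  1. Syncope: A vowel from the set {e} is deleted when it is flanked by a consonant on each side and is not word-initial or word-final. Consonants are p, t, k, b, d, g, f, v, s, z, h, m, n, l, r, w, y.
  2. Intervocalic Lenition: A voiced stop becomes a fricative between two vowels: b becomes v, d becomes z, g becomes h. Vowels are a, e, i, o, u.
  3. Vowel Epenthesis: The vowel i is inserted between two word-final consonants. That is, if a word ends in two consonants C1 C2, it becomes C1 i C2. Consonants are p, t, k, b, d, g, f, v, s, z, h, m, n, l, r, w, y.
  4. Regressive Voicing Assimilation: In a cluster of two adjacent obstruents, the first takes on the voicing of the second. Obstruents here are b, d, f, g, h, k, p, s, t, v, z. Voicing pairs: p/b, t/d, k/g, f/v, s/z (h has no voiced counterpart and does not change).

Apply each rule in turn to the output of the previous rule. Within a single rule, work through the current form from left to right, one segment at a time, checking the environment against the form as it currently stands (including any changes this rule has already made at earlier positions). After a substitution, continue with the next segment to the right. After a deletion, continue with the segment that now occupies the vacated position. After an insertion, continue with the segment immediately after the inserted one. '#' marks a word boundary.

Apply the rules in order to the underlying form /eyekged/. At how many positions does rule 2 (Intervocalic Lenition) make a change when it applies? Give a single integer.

0

1 Syncope: [eyekged] → [eykgd]
2 Intervocalic Lenition: no change — [eykgd]
3 Vowel Epenthesis: [eykgd] → [eykgid]
4 Regressive Voicing Assimilation: [eykgid] → [eyggid]
Rule 2 changed 0 position(s).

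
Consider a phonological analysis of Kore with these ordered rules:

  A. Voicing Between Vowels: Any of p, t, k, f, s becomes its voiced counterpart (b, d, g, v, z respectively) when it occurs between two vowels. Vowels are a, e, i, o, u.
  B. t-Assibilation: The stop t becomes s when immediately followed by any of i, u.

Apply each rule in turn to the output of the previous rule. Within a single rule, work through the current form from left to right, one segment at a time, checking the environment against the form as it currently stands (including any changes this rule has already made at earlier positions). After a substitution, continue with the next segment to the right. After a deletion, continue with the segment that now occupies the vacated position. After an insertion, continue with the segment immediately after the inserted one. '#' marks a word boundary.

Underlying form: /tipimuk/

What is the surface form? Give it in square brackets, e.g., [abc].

A Voicing Between Vowels: [tipimuk] → [tibimuk]
B t-Assibilation: [tibimuk] → [sibimuk]

[sibimuk]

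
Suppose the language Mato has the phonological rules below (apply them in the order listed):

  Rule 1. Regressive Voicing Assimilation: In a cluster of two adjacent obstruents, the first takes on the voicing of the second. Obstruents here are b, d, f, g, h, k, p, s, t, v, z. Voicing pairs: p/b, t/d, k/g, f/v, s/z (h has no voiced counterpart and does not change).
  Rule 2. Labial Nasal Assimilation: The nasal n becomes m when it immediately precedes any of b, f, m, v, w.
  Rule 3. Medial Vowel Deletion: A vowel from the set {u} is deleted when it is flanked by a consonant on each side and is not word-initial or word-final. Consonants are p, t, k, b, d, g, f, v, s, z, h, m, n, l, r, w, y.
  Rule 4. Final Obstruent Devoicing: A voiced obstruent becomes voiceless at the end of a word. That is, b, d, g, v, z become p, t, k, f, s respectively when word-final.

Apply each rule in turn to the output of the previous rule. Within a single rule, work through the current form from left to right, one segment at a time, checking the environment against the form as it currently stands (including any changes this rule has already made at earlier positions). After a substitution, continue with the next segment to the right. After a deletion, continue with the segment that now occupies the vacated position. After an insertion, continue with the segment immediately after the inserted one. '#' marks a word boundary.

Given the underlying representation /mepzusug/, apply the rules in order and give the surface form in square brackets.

Rule 1 Regressive Voicing Assimilation: [mepzusug] → [mebzusug]
Rule 2 Labial Nasal Assimilation: no change — [mebzusug]
Rule 3 Medial Vowel Deletion: [mebzusug] → [mebzsg]
Rule 4 Final Obstruent Devoicing: [mebzsg] → [mebzsk]

[mebzsk]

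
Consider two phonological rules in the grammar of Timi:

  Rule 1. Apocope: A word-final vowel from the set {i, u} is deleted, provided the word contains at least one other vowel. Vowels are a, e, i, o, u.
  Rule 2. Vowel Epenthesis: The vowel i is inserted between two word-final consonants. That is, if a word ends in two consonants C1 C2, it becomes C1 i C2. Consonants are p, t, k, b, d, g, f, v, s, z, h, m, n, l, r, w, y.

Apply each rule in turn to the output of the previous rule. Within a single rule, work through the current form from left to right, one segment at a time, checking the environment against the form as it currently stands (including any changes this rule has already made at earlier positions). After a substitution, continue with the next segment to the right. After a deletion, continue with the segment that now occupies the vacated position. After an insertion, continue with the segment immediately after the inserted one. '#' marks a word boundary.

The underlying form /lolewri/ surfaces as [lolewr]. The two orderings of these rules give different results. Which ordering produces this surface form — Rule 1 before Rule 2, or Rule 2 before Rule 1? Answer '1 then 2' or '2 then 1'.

2 then 1

Order 1 then 2:
  1 Apocope: [lolewri] → [lolewr]
  2 Vowel Epenthesis: [lolewr] → [lolewir]
  result: [lolewir]
Order 2 then 1:
  2 Vowel Epenthesis: no change — [lolewri]
  1 Apocope: [lolewri] → [lolewr]
  result: [lolewr]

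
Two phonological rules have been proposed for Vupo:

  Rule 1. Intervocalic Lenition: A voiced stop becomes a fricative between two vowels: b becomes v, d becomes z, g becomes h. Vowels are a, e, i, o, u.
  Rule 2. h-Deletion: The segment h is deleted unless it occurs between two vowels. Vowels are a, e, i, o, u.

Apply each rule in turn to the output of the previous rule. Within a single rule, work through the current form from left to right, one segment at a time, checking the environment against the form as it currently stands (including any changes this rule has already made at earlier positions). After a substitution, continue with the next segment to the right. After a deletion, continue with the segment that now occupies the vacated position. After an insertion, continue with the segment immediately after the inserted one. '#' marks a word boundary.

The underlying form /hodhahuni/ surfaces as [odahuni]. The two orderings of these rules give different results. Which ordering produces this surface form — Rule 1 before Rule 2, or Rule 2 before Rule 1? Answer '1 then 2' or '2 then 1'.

Order 1 then 2:
  1 Intervocalic Lenition: no change — [hodhahuni]
  2 h-Deletion: [hodhahuni] → [odahuni]
  result: [odahuni]
Order 2 then 1:
  2 h-Deletion: [hodhahuni] → [odahuni]
  1 Intervocalic Lenition: [odahuni] → [ozahuni]
  result: [ozahuni]

1 then 2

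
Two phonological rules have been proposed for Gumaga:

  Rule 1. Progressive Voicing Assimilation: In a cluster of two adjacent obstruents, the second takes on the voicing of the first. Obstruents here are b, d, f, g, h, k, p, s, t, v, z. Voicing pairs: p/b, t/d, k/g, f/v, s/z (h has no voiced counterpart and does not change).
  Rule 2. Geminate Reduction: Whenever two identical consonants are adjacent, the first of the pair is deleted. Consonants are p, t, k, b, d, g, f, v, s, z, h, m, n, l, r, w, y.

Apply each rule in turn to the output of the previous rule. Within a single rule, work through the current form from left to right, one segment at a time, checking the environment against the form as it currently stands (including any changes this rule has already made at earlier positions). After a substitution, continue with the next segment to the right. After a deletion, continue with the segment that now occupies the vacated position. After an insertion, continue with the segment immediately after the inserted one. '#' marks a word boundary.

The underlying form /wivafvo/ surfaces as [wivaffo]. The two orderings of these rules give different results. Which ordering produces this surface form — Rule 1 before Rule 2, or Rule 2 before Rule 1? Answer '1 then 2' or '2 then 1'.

Order 1 then 2:
  1 Progressive Voicing Assimilation: [wivafvo] → [wivaffo]
  2 Geminate Reduction: [wivaffo] → [wivafo]
  result: [wivafo]
Order 2 then 1:
  2 Geminate Reduction: no change — [wivafvo]
  1 Progressive Voicing Assimilation: [wivafvo] → [wivaffo]
  result: [wivaffo]

2 then 1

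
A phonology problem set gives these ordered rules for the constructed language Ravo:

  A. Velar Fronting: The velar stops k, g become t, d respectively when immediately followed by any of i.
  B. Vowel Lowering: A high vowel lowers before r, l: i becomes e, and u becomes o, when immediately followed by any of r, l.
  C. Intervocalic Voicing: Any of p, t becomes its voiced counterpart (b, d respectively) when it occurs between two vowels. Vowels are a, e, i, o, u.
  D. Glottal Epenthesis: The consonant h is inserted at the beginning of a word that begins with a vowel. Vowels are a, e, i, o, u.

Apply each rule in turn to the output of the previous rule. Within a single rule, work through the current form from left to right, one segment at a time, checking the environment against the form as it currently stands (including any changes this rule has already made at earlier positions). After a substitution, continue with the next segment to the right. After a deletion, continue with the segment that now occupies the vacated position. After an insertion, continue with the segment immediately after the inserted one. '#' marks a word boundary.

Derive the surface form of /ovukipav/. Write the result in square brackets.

A Velar Fronting: [ovukipav] → [ovutipav]
B Vowel Lowering: no change — [ovutipav]
C Intervocalic Voicing: [ovutipav] → [ovudibav]
D Glottal Epenthesis: [ovudibav] → [hovudibav]

[hovudibav]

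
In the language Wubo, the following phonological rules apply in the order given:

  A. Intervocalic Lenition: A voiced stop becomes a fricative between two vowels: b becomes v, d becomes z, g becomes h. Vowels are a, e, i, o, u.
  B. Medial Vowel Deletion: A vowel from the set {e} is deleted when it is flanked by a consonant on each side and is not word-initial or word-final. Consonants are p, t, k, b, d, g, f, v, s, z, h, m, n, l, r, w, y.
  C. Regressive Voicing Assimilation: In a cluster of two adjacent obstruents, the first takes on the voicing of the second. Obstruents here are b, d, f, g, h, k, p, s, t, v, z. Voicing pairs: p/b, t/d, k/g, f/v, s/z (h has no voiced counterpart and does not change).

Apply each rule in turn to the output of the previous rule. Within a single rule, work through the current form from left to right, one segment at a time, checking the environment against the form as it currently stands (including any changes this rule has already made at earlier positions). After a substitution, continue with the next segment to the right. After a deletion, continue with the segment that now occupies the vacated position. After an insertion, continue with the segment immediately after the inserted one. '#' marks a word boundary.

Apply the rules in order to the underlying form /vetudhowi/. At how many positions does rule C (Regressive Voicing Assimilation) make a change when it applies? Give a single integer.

A Intervocalic Lenition: no change — [vetudhowi]
B Medial Vowel Deletion: [vetudhowi] → [vtudhowi]
C Regressive Voicing Assimilation: [vtudhowi] → [ftuthowi]
Rule C changed 2 position(s).

2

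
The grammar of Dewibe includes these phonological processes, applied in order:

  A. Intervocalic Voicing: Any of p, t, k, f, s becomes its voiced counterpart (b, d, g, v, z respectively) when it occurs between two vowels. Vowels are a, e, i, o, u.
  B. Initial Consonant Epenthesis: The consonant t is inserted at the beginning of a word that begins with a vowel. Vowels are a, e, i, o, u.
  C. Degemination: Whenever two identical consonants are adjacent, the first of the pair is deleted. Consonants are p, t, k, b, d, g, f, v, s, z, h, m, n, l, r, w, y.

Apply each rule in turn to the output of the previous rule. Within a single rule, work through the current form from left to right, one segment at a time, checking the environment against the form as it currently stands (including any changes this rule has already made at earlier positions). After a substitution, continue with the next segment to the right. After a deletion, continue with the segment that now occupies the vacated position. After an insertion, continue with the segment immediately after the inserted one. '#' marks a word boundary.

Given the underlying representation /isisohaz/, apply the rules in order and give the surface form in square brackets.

[tizizohaz]

A Intervocalic Voicing: [isisohaz] → [izizohaz]
B Initial Consonant Epenthesis: [izizohaz] → [tizizohaz]
C Degemination: no change — [tizizohaz]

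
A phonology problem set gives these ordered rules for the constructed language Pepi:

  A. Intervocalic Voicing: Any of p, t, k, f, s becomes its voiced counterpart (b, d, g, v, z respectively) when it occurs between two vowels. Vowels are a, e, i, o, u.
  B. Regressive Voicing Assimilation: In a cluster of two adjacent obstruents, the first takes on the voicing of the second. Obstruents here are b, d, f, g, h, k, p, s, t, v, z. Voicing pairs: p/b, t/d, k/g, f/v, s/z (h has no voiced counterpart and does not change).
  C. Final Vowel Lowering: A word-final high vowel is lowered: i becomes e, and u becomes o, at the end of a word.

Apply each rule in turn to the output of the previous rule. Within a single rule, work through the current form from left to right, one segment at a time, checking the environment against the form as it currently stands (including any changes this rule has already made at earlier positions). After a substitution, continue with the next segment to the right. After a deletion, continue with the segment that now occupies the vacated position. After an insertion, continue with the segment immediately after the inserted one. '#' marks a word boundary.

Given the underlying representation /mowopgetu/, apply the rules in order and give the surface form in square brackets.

A Intervocalic Voicing: [mowopgetu] → [mowopgedu]
B Regressive Voicing Assimilation: [mowopgedu] → [mowobgedu]
C Final Vowel Lowering: [mowobgedu] → [mowobgedo]

[mowobgedo]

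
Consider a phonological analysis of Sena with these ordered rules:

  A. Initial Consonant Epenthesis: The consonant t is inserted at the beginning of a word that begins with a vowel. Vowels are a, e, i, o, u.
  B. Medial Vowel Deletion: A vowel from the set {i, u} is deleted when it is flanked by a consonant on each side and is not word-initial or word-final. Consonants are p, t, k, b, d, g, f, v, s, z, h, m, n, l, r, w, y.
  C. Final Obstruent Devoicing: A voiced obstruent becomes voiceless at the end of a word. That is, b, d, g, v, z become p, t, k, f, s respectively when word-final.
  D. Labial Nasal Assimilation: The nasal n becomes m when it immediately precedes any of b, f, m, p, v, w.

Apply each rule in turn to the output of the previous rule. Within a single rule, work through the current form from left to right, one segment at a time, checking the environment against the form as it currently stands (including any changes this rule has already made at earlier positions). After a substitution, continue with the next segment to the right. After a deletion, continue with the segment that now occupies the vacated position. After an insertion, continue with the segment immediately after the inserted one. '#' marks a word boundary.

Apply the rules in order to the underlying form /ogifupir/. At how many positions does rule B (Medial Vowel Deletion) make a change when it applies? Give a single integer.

A Initial Consonant Epenthesis: [ogifupir] → [togifupir]
B Medial Vowel Deletion: [togifupir] → [togfpr]
C Final Obstruent Devoicing: no change — [togfpr]
D Labial Nasal Assimilation: no change — [togfpr]
Rule B changed 3 position(s).

3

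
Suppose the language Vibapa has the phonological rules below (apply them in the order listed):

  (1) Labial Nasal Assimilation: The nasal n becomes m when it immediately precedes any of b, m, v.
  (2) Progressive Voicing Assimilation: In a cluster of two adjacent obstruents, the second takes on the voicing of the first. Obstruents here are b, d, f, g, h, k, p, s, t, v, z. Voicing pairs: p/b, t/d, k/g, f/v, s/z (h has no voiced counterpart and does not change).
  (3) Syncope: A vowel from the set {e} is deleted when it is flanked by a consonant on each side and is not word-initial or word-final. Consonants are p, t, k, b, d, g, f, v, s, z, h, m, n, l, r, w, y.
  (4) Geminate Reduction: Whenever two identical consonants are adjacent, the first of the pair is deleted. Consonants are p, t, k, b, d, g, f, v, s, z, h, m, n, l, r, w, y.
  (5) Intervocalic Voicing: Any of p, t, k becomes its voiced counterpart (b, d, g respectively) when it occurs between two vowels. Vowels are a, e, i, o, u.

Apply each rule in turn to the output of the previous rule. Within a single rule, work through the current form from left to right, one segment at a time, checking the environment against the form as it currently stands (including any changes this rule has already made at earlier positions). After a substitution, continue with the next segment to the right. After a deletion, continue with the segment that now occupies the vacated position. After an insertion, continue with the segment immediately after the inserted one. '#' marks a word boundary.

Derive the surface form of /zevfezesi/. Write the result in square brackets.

[zvzsi]

(1) Labial Nasal Assimilation: no change — [zevfezesi]
(2) Progressive Voicing Assimilation: [zevfezesi] → [zevvezesi]
(3) Syncope: [zevvezesi] → [zvvzsi]
(4) Geminate Reduction: [zvvzsi] → [zvzsi]
(5) Intervocalic Voicing: no change — [zvzsi]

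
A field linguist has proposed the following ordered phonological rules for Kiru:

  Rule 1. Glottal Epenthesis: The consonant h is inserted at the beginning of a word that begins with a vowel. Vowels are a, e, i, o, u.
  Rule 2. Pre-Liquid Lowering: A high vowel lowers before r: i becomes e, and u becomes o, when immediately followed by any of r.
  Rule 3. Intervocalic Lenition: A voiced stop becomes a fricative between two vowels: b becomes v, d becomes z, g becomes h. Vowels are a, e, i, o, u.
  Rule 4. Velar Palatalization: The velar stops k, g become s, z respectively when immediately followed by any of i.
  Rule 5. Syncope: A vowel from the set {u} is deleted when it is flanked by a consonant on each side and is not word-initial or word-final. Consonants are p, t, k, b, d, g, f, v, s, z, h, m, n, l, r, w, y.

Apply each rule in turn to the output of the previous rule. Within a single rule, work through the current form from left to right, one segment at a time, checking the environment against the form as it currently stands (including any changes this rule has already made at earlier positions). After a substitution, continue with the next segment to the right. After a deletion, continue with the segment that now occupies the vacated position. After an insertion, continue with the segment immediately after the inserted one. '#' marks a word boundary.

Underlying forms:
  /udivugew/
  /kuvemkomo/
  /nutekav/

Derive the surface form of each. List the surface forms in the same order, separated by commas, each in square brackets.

/udivugew/:
  Rule 1 Glottal Epenthesis: [udivugew] → [hudivugew]
  Rule 2 Pre-Liquid Lowering: no change — [hudivugew]
  Rule 3 Intervocalic Lenition: [hudivugew] → [huzivuhew]
  Rule 4 Velar Palatalization: no change — [huzivuhew]
  Rule 5 Syncope: [huzivuhew] → [hzivhew]
/kuvemkomo/:
  Rule 1 Glottal Epenthesis: no change — [kuvemkomo]
  Rule 2 Pre-Liquid Lowering: no change — [kuvemkomo]
  Rule 3 Intervocalic Lenition: no change — [kuvemkomo]
  Rule 4 Velar Palatalization: no change — [kuvemkomo]
  Rule 5 Syncope: [kuvemkomo] → [kvemkomo]
/nutekav/:
  Rule 1 Glottal Epenthesis: no change — [nutekav]
  Rule 2 Pre-Liquid Lowering: no change — [nutekav]
  Rule 3 Intervocalic Lenition: no change — [nutekav]
  Rule 4 Velar Palatalization: no change — [nutekav]
  Rule 5 Syncope: [nutekav] → [ntekav]

[hzivhew], [kvemkomo], [ntekav]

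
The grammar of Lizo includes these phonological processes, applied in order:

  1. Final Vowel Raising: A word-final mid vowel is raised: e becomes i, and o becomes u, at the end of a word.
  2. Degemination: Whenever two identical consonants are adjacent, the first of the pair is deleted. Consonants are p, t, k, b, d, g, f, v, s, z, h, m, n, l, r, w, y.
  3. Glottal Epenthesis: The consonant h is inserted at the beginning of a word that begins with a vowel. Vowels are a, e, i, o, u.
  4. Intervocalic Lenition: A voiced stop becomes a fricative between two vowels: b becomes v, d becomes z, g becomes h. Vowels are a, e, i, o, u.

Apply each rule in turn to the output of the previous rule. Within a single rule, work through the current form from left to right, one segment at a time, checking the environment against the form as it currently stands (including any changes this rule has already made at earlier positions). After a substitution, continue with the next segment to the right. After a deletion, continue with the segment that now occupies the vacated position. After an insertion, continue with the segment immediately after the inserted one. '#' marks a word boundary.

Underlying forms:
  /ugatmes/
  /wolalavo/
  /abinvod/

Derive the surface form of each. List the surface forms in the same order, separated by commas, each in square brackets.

[huhatmes], [wolalavu], [havinvod]

/ugatmes/:
  1 Final Vowel Raising: no change — [ugatmes]
  2 Degemination: no change — [ugatmes]
  3 Glottal Epenthesis: [ugatmes] → [hugatmes]
  4 Intervocalic Lenition: [hugatmes] → [huhatmes]
/wolalavo/:
  1 Final Vowel Raising: [wolalavo] → [wolalavu]
  2 Degemination: no change — [wolalavu]
  3 Glottal Epenthesis: no change — [wolalavu]
  4 Intervocalic Lenition: no change — [wolalavu]
/abinvod/:
  1 Final Vowel Raising: no change — [abinvod]
  2 Degemination: no change — [abinvod]
  3 Glottal Epenthesis: [abinvod] → [habinvod]
  4 Intervocalic Lenition: [habinvod] → [havinvod]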